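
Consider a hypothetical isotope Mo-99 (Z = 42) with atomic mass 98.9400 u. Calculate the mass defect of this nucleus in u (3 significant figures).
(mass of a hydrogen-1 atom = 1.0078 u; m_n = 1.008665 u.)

The nucleus contains 42 protons and 99 − 42 = 57 neutrons.
Total constituent mass: 42 × 1.0078 + 57 × 1.008665 = 99.821505 u
The mass defect is 99.821505 − 98.9400 = 0.881505 u.

0.882 u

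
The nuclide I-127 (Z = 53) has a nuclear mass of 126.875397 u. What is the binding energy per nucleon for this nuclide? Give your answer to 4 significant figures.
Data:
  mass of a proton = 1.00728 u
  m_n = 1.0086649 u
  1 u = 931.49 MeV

Σm = 53·m_p + 74·m_n = 53.38584 + 74.6412026 = 128.0270426 u
Mass defect Δm = 128.0270426 − 126.875397 = 1.1516456 u
Converting to energy: 1.1516456 u × 931.49 MeV/u = 1072.75 MeV
BE/A = 1072.75 MeV / 127 = 8.447 MeV/nucleon

8.447 MeV/nucleon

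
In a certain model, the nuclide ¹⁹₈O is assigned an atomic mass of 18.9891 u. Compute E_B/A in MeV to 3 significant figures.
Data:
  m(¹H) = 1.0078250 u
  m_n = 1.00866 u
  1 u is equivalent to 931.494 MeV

With 8 protons and 11 neutrons (A = 19):
Mass of separated nucleons = 8(1.0078250) + 11(1.00866) = 8.0626000 + 11.09526 = 19.1578600 u
The mass defect is 19.1578600 − 18.9891 = 0.1687600 u.
Converting to energy: 0.1687600 u × 931.494 MeV/u = 157.199 MeV
Dividing by A = 19 gives 8.274 MeV per nucleon.

8.27 MeV/nucleon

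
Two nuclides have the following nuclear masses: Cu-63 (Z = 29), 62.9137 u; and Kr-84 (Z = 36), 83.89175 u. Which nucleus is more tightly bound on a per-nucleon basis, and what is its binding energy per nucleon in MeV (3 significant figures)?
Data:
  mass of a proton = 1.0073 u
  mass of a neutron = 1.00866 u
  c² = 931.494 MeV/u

Cu-63: Σm = 29(1.0073) + 34(1.00866) = 63.50614 u; Δm = 0.59244 u; E_B = 551.85 MeV; E_B/A = 8.760 MeV
Kr-84: Σm = 36(1.0073) + 48(1.00866) = 84.67848 u; Δm = 0.78673 u; E_B = 732.83 MeV; E_B/A = 8.724 MeV
Cu-63 has the higher binding energy per nucleon, so it is the more tightly bound nucleus.

Cu-63; 8.76 MeV/nucleon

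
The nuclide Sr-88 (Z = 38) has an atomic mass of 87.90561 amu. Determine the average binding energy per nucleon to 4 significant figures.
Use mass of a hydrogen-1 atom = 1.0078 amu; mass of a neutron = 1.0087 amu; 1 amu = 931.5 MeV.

Mass of separated nucleons = 38(1.0078) + 50(1.0087) = 38.2964 + 50.4350 = 88.7314 amu
The mass defect is 88.7314 − 87.90561 = 0.82579 amu.
E_B = 0.82579 × 931.5 = 769.223 MeV
Per nucleon: 769.223 / 88 = 8.741 MeV

8.741 MeV/nucleon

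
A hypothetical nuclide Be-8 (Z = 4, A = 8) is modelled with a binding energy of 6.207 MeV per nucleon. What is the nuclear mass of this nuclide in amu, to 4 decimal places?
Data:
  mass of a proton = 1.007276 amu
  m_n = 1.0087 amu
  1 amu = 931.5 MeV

Total binding energy = 8 × 6.207 = 49.656 MeV
Mass defect = 49.656 MeV / (931.5 MeV/amu) = 0.053308 amu
Constituent mass = 4(1.007276) + 4(1.0087) = 8.063904 amu
Nuclear mass = 8.063904 − 0.053308 = 8.010596 amu ≈ 8.0106 amu (to 4 decimal places)

8.0106 amu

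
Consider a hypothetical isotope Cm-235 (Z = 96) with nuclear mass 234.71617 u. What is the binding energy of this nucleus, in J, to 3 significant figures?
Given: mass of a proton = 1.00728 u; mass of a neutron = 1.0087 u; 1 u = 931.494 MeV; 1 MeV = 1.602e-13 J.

3.27e-10 J

The nucleus contains 96 protons and 235 − 96 = 139 neutrons.
Total constituent mass: 96 × 1.00728 + 139 × 1.0087 = 236.90818 u
The mass defect is 236.90818 − 234.71617 = 2.19201 u.
Converting to energy: 2.19201 u × 931.494 MeV/u = 2041.84 MeV
In joules: 2041.84 MeV × 1.602e-13 J/MeV = 3.2710e-10 J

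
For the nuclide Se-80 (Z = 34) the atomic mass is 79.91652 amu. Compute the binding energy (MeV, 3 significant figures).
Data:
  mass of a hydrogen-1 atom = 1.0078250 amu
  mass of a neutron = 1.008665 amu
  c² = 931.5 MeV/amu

Mass of separated nucleons = 34(1.0078250) + 46(1.008665) = 34.2660500 + 46.398590 = 80.6646400 amu
Δm = 80.6646400 − 79.91652 = 0.7481200 amu
Converting to energy: 0.7481200 amu × 931.5 MeV/amu = 696.874 MeV

697 MeV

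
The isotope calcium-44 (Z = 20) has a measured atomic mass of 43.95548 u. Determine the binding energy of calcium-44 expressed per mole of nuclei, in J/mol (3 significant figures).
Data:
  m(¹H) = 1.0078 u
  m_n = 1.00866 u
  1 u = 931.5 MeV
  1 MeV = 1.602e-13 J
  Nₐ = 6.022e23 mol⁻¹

3.67e+13 J/mol

The nucleus contains 20 protons and 44 − 20 = 24 neutrons.
Σm = 20·m(¹H) + 24·m_n = 20.1560 + 24.20784 = 44.36384 u
Δm = 44.36384 − 43.95548 = 0.40836 u
E_B = 0.40836 × 931.5 = 380.387 MeV
Per nucleus in joules: 380.387 MeV × 1.602e-13 J/MeV = 6.0938e-11 J
Per mole: 6.0938e-11 J × 6.022e23 mol⁻¹ = 3.6697e+13 J/mol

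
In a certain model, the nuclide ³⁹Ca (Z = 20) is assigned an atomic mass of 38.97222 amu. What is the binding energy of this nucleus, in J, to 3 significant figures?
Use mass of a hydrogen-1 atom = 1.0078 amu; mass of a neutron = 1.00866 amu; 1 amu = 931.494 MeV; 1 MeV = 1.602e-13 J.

With 20 protons and 19 neutrons (A = 39):
Total constituent mass: 20 × 1.0078 + 19 × 1.00866 = 39.32054 amu
Mass defect Δm = 39.32054 − 38.97222 = 0.34832 amu
Converting to energy: 0.34832 amu × 931.494 MeV/amu = 324.458 MeV
In joules: 324.458 MeV × 1.602e-13 J/MeV = 5.1978e-11 J

5.20e-11 J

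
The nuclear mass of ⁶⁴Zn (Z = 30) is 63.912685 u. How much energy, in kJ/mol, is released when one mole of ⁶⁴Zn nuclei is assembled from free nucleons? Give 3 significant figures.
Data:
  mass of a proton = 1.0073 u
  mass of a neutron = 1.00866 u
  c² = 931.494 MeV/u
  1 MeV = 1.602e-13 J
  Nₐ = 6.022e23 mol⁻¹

Σm = 30·m_p + 34·m_n = 30.2190 + 34.29444 = 64.51344 u
Mass defect Δm = 64.51344 − 63.912685 = 0.600755 u
E_B = 0.600755 × 931.494 = 559.600 MeV
Per nucleus in joules: 559.600 MeV × 1.602e-13 J/MeV = 8.9648e-11 J
Per mole: 8.9648e-11 J × 6.022e23 mol⁻¹ = 5.3986e+13 J/mol

5.40e+10 kJ/mol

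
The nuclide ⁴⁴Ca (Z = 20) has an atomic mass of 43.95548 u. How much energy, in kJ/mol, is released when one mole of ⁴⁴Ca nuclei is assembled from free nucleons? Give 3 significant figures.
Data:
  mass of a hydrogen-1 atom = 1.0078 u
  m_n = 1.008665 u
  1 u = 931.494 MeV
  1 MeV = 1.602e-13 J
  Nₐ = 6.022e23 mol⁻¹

3.67e+10 kJ/mol

The nucleus contains 20 protons and 44 − 20 = 24 neutrons.
Σm = 20·m(¹H) + 24·m_n = 20.1560 + 24.207960 = 44.363960 u
The mass defect is 44.363960 − 43.95548 = 0.408480 u.
Converting to energy: 0.408480 u × 931.494 MeV/u = 380.497 MeV
Per nucleus in joules: 380.497 MeV × 1.602e-13 J/MeV = 6.0956e-11 J
Per mole: 6.0956e-11 J × 6.022e23 mol⁻¹ = 3.6708e+13 J/mol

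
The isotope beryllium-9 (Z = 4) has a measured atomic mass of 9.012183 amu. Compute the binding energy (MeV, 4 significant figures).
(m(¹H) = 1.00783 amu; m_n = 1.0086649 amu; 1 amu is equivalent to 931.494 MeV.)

The nucleus contains 4 protons and 9 − 4 = 5 neutrons.
Mass of separated nucleons = 4(1.00783) + 5(1.0086649) = 4.03132 + 5.0433245 = 9.0746445 amu
The mass defect is 9.0746445 − 9.012183 = 0.0624615 amu.
Binding energy = Δm·c² = 0.0624615 × 931.494 MeV/amu = 58.1825 MeV

58.18 MeV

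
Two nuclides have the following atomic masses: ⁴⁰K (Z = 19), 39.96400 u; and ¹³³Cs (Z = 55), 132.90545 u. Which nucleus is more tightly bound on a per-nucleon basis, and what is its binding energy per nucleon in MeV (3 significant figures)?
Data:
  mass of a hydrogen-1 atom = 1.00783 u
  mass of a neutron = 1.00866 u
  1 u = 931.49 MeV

⁴⁰K: Σm = 19(1.00783) + 21(1.00866) = 40.33063 u; Δm = 0.36663 u; E_B = 341.51 MeV; E_B/A = 8.538 MeV
¹³³Cs: Σm = 55(1.00783) + 78(1.00866) = 134.10613 u; Δm = 1.20068 u; E_B = 1118.4 MeV; E_B/A = 8.409 MeV
⁴⁰K has the higher binding energy per nucleon, so it is the more tightly bound nucleus.

⁴⁰K; 8.54 MeV/nucleon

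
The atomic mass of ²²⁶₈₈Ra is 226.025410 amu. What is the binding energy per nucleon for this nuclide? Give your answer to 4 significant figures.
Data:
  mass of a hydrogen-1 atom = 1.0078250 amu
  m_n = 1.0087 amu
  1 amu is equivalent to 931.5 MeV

7.682 MeV/nucleon

Σm = 88·m(¹H) + 138·m_n = 88.6886000 + 139.2006 = 227.8892000 amu
Mass defect Δm = 227.8892000 − 226.025410 = 1.8637900 amu
E_B = 1.8637900 × 931.5 = 1736.12 MeV
Per nucleon: 1736.12 / 226 = 7.682 MeV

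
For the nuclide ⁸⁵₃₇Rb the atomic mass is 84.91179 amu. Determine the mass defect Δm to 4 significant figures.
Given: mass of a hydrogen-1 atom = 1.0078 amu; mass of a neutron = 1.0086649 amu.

0.7927 amu

The nucleus contains 37 protons and 85 − 37 = 48 neutrons.
Total constituent mass: 37 × 1.0078 + 48 × 1.0086649 = 85.7045152 amu
The mass defect is 85.7045152 − 84.91179 = 0.7927252 amu.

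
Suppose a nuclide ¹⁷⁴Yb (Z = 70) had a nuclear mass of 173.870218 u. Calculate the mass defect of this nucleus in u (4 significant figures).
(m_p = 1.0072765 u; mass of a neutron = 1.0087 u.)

Σm = 70·m_p + 104·m_n = 70.5093550 + 104.9048 = 175.4141550 u
The mass defect is 175.4141550 − 173.870218 = 1.5439370 u.

1.544 u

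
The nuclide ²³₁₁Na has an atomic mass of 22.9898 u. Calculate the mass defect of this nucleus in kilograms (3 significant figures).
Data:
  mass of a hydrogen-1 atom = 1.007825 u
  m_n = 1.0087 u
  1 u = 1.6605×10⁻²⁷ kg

Σm = 11·m(¹H) + 12·m_n = 11.086075 + 12.1044 = 23.190475 u
The mass defect is 23.190475 − 22.9898 = 0.200675 u.
In SI units: 0.200675 u × 1.6605×10⁻²⁷ kg/u = 3.3322e-28 kg

3.33e-28 kg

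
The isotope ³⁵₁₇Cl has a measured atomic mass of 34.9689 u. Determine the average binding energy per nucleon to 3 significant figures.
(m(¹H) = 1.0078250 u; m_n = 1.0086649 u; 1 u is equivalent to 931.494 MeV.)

8.52 MeV/nucleon

Z = 17, so N = A − Z = 35 − 17 = 18.
Mass of separated nucleons = 17(1.0078250) + 18(1.0086649) = 17.1330250 + 18.1559682 = 35.2889932 u
The mass defect is 35.2889932 − 34.9689 = 0.3200932 u.
E_B = 0.3200932 × 931.494 = 298.165 MeV
BE/A = 298.165 MeV / 35 = 8.519 MeV/nucleon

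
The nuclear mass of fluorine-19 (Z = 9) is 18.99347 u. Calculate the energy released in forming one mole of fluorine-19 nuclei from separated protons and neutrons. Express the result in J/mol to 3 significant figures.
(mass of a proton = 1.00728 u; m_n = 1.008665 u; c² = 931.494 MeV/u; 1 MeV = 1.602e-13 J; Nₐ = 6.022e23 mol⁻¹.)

1.43e+13 J/mol

The nucleus contains 9 protons and 19 − 9 = 10 neutrons.
Σm = 9·m_p + 10·m_n = 9.06552 + 10.086650 = 19.152170 u
The mass defect is 19.152170 − 18.99347 = 0.158700 u.
E_B = 0.158700 × 931.494 = 147.828 MeV
Per nucleus in joules: 147.828 MeV × 1.602e-13 J/MeV = 2.3682e-11 J
Per mole: 2.3682e-11 J × 6.022e23 mol⁻¹ = 1.4261e+13 J/mol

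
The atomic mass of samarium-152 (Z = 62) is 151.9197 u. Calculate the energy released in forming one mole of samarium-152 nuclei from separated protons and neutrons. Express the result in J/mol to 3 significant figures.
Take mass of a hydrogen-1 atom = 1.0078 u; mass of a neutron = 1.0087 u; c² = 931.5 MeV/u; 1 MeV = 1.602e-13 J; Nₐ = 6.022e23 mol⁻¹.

Z = 62, so N = A − Z = 152 − 62 = 90.
Σm = 62·m(¹H) + 90·m_n = 62.4836 + 90.7830 = 153.2666 u
Mass defect Δm = 153.2666 − 151.9197 = 1.3469 u
Converting to energy: 1.3469 u × 931.5 MeV/u = 1254.64 MeV
Per nucleus in joules: 1254.64 MeV × 1.602e-13 J/MeV = 2.0099e-10 J
Per mole: 2.0099e-10 J × 6.022e23 mol⁻¹ = 1.2104e+14 J/mol

1.21e+14 J/mol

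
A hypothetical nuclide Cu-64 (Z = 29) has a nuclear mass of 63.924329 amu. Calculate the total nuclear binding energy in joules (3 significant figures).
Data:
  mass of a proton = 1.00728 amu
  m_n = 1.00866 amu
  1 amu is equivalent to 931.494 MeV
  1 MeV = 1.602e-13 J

Σm = 29·m_p + 35·m_n = 29.21112 + 35.30310 = 64.51422 amu
Mass defect Δm = 64.51422 − 63.924329 = 0.589891 amu
E_B = 0.589891 × 931.494 = 549.480 MeV
In joules: 549.480 MeV × 1.602e-13 J/MeV = 8.8027e-11 J

8.80e-11 J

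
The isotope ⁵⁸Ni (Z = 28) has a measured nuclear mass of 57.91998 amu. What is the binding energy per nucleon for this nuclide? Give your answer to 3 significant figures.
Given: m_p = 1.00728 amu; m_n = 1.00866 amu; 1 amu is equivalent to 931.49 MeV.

Total constituent mass: 28 × 1.00728 + 30 × 1.00866 = 58.46364 amu
Δm = 58.46364 − 57.91998 = 0.54366 amu
E_B = 0.54366 × 931.49 = 506.414 MeV
Per nucleon: 506.414 / 58 = 8.731 MeV

8.73 MeV/nucleon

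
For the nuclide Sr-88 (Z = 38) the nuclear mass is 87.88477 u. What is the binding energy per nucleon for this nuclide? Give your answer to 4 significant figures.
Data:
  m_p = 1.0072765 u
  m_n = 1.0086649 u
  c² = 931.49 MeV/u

8.733 MeV/nucleon

The nucleus contains 38 protons and 88 − 38 = 50 neutrons.
Σm = 38·m_p + 50·m_n = 38.2765070 + 50.4332450 = 88.7097520 u
The mass defect is 88.7097520 − 87.88477 = 0.8249820 u.
E_B = 0.8249820 × 931.49 = 768.462 MeV
Per nucleon: 768.462 / 88 = 8.733 MeV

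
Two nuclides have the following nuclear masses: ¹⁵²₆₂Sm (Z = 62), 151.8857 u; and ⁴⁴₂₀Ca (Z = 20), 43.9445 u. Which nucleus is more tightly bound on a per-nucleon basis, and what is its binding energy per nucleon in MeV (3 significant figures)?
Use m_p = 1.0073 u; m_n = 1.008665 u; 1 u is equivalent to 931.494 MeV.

¹⁵²₆₂Sm: Σm = 62(1.0073) + 90(1.008665) = 153.232450 u; Δm = 1.346750 u; E_B = 1254.5 MeV; E_B/A = 8.253 MeV
⁴⁴₂₀Ca: Σm = 20(1.0073) + 24(1.008665) = 44.353960 u; Δm = 0.409460 u; E_B = 381.41 MeV; E_B/A = 8.668 MeV
⁴⁴₂₀Ca has the higher binding energy per nucleon, so it is the more tightly bound nucleus.

⁴⁴₂₀Ca; 8.67 MeV/nucleon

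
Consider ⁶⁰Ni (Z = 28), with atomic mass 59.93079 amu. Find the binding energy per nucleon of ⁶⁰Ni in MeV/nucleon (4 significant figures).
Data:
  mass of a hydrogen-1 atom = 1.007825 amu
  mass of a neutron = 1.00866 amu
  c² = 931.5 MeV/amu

Z = 28, so N = A − Z = 60 − 28 = 32.
Σm = 28·m(¹H) + 32·m_n = 28.219100 + 32.27712 = 60.496220 amu
The mass defect is 60.496220 − 59.93079 = 0.565430 amu.
E_B = 0.565430 × 931.5 = 526.698 MeV
Dividing by A = 60 gives 8.778 MeV per nucleon.

8.778 MeV/nucleon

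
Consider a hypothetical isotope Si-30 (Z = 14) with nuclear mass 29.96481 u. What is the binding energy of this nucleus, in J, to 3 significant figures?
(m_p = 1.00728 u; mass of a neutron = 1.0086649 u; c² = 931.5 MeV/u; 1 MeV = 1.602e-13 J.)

4.11e-11 J

With 14 protons and 16 neutrons (A = 30):
Total constituent mass: 14 × 1.00728 + 16 × 1.0086649 = 30.2405584 u
Δm = 30.2405584 − 29.96481 = 0.2757484 u
Binding energy = Δm·c² = 0.2757484 × 931.5 MeV/u = 256.860 MeV
In joules: 256.860 MeV × 1.602e-13 J/MeV = 4.1149e-11 J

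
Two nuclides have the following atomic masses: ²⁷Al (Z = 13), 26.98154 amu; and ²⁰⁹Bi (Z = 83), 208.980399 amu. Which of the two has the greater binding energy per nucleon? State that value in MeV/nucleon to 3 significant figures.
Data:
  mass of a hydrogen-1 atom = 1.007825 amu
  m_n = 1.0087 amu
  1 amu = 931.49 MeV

²⁷Al: Σm = 13(1.007825) + 14(1.0087) = 27.223525 amu; Δm = 0.241985 amu; E_B = 225.407 MeV; E_B/A = 8.348 MeV
²⁰⁹Bi: Σm = 83(1.007825) + 126(1.0087) = 210.745675 amu; Δm = 1.765276 amu; E_B = 1644.34 MeV; E_B/A = 7.868 MeV
²⁷Al has the higher binding energy per nucleon, so it is the more tightly bound nucleus.

²⁷Al; 8.35 MeV/nucleon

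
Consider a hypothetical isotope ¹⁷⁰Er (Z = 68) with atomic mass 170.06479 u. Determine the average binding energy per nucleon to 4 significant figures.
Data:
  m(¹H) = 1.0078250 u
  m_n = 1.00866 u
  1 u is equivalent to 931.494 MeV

7.401 MeV/nucleon

With 68 protons and 102 neutrons (A = 170):
Mass of separated nucleons = 68(1.0078250) + 102(1.00866) = 68.5321000 + 102.88332 = 171.4154200 u
Mass defect Δm = 171.4154200 − 170.06479 = 1.3506300 u
E_B = 1.3506300 × 931.494 = 1258.10 MeV
BE/A = 1258.10 MeV / 170 = 7.401 MeV/nucleon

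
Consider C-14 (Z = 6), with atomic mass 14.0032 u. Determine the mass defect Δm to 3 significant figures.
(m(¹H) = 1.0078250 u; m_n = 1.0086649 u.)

Σm = 6·m(¹H) + 8·m_n = 6.0469500 + 8.0693192 = 14.1162692 u
Mass defect Δm = 14.1162692 − 14.0032 = 0.1130692 u

0.113 u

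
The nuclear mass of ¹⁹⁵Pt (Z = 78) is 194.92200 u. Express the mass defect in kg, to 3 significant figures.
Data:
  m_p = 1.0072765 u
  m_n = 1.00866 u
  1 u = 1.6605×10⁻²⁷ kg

The nucleus contains 78 protons and 195 − 78 = 117 neutrons.
Mass of separated nucleons = 78(1.0072765) + 117(1.00866) = 78.5675670 + 118.01322 = 196.5807870 u
Δm = 196.5807870 − 194.92200 = 1.6587870 u
In SI units: 1.6587870 u × 1.6605×10⁻²⁷ kg/u = 2.7544e-27 kg

2.75e-27 kg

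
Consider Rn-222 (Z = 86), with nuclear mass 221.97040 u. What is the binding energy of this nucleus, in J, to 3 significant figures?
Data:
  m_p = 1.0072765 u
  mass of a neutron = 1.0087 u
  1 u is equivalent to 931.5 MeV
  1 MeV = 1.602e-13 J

Σm = 86·m_p + 136·m_n = 86.6257790 + 137.1832 = 223.8089790 u
Mass defect Δm = 223.8089790 − 221.97040 = 1.8385790 u
E_B = 1.8385790 × 931.5 = 1712.64 MeV
In joules: 1712.64 MeV × 1.602e-13 J/MeV = 2.7436e-10 J

2.74e-10 J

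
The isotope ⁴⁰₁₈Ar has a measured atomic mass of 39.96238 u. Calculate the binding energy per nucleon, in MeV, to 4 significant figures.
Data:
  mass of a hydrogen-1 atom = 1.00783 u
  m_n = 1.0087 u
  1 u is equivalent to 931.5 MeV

8.615 MeV/nucleon

With 18 protons and 22 neutrons (A = 40):
Mass of separated nucleons = 18(1.00783) + 22(1.0087) = 18.14094 + 22.1914 = 40.33234 u
The mass defect is 40.33234 − 39.96238 = 0.36996 u.
Binding energy = Δm·c² = 0.36996 × 931.5 MeV/u = 344.618 MeV
Per nucleon: 344.618 / 40 = 8.615 MeV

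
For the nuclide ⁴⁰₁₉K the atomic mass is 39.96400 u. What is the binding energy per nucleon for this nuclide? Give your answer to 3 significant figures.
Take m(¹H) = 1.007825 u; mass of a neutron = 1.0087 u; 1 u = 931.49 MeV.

Mass of separated nucleons = 19(1.007825) + 21(1.0087) = 19.148675 + 21.1827 = 40.331375 u
Mass defect Δm = 40.331375 − 39.96400 = 0.367375 u
E_B = 0.367375 × 931.49 = 342.206 MeV
Per nucleon: 342.206 / 40 = 8.555 MeV

8.56 MeV/nucleon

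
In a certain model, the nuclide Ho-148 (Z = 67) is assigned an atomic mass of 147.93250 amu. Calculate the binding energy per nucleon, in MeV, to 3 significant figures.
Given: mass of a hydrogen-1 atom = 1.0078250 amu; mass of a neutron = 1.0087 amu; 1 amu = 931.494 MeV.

8.16 MeV/nucleon

With 67 protons and 81 neutrons (A = 148):
Total constituent mass: 67 × 1.0078250 + 81 × 1.0087 = 149.2289750 amu
Mass defect Δm = 149.2289750 − 147.93250 = 1.2964750 amu
Converting to energy: 1.2964750 amu × 931.494 MeV/amu = 1207.66 MeV
BE/A = 1207.66 MeV / 148 = 8.160 MeV/nucleon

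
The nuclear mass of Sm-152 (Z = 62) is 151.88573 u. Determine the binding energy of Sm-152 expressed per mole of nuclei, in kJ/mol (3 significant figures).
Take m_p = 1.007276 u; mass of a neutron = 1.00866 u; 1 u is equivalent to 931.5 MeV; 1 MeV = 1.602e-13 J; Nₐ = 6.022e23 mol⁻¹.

1.21e+11 kJ/mol

Total constituent mass: 62 × 1.007276 + 90 × 1.00866 = 153.230512 u
Δm = 153.230512 − 151.88573 = 1.344782 u
Binding energy = Δm·c² = 1.344782 × 931.5 MeV/u = 1252.66 MeV
Per nucleus in joules: 1252.66 MeV × 1.602e-13 J/MeV = 2.0068e-10 J
Per mole: 2.0068e-10 J × 6.022e23 mol⁻¹ = 1.2085e+14 J/mol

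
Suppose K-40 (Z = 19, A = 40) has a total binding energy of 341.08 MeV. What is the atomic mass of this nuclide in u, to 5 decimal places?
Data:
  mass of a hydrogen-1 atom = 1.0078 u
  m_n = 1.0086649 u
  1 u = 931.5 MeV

Mass defect = 341.08 MeV / (931.5 MeV/u) = 0.3661621 u
Constituent mass = 19(1.0078) + 21(1.0086649) = 40.3301629 u
Atomic mass = 40.3301629 − 0.3661621 = 39.9640008 u ≈ 39.96400 u (to 5 decimal places)

39.96400 u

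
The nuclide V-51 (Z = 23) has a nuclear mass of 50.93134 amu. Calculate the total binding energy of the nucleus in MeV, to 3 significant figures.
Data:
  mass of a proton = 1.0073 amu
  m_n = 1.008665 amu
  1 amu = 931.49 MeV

Z = 23, so N = A − Z = 51 − 23 = 28.
Total constituent mass: 23 × 1.0073 + 28 × 1.008665 = 51.410520 amu
Δm = 51.410520 − 50.93134 = 0.479180 amu
Binding energy = Δm·c² = 0.479180 × 931.49 MeV/amu = 446.351 MeV

446 MeV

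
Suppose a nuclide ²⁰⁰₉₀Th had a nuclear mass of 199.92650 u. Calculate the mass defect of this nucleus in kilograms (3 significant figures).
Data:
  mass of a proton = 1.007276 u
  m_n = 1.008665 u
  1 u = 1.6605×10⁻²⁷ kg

2.79e-27 kg

Mass of separated nucleons = 90(1.007276) + 110(1.008665) = 90.654840 + 110.953150 = 201.607990 u
The mass defect is 201.607990 − 199.92650 = 1.681490 u.
In SI units: 1.681490 u × 1.6605×10⁻²⁷ kg/u = 2.7921e-27 kg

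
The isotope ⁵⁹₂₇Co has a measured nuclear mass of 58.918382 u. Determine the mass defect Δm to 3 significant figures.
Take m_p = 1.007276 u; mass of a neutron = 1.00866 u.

0.555 u

Z = 27, so N = A − Z = 59 − 27 = 32.
Mass of separated nucleons = 27(1.007276) + 32(1.00866) = 27.196452 + 32.27712 = 59.473572 u
Δm = 59.473572 − 58.918382 = 0.555190 u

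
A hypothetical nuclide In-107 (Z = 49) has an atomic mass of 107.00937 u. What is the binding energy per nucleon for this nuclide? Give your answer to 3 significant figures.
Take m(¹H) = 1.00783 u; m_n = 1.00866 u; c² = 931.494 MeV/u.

7.63 MeV/nucleon

With 49 protons and 58 neutrons (A = 107):
Σm = 49·m(¹H) + 58·m_n = 49.38367 + 58.50228 = 107.88595 u
Mass defect Δm = 107.88595 − 107.00937 = 0.87658 u
Binding energy = Δm·c² = 0.87658 × 931.494 MeV/u = 816.529 MeV
Dividing by A = 107 gives 7.631 MeV per nucleon.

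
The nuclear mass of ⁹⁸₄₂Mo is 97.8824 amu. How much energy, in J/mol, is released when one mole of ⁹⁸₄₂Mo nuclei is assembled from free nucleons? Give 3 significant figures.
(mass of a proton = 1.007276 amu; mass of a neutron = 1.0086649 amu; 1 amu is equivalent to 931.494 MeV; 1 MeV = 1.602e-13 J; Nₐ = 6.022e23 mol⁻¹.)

The nucleus contains 42 protons and 98 − 42 = 56 neutrons.
Mass of separated nucleons = 42(1.007276) + 56(1.0086649) = 42.305592 + 56.4852344 = 98.7908264 amu
The mass defect is 98.7908264 − 97.8824 = 0.9084264 amu.
E_B = 0.9084264 × 931.494 = 846.194 MeV
Per nucleus in joules: 846.194 MeV × 1.602e-13 J/MeV = 1.3556e-10 J
Per mole: 1.3556e-10 J × 6.022e23 mol⁻¹ = 8.1634e+13 J/mol

8.16e+13 J/mol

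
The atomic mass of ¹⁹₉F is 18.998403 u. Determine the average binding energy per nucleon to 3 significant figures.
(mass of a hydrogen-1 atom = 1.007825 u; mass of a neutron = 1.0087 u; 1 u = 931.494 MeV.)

Z = 9, so N = A − Z = 19 − 9 = 10.
Σm = 9·m(¹H) + 10·m_n = 9.070425 + 10.0870 = 19.157425 u
Δm = 19.157425 − 18.998403 = 0.159022 u
Converting to energy: 0.159022 u × 931.494 MeV/u = 148.128 MeV
BE/A = 148.128 MeV / 19 = 7.796 MeV/nucleon

7.80 MeV/nucleon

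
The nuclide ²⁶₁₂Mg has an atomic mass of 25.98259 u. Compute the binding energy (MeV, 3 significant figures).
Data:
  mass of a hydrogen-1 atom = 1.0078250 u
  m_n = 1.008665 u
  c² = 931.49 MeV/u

217 MeV

Z = 12, so N = A − Z = 26 − 12 = 14.
Mass of separated nucleons = 12(1.0078250) + 14(1.008665) = 12.0939000 + 14.121310 = 26.2152100 u
Δm = 26.2152100 − 25.98259 = 0.2326200 u
E_B = 0.2326200 × 931.49 = 216.683 MeV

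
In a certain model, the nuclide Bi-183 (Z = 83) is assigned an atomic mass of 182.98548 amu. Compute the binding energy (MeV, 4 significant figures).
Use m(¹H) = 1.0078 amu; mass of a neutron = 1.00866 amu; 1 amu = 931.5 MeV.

Z = 83, so N = A − Z = 183 − 83 = 100.
Mass of separated nucleons = 83(1.0078) + 100(1.00866) = 83.6474 + 100.86600 = 184.51340 amu
Mass defect Δm = 184.51340 − 182.98548 = 1.52792 amu
E_B = 1.52792 × 931.5 = 1423.26 MeV

1423 MeV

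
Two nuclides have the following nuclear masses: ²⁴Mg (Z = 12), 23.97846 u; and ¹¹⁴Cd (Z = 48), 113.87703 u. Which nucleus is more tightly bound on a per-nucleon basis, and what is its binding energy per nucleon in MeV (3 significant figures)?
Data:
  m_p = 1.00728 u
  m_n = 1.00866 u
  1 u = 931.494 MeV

²⁴Mg: Σm = 12(1.00728) + 12(1.00866) = 24.19128 u; Δm = 0.21282 u; E_B = 198.24 MeV; E_B/A = 8.260 MeV
¹¹⁴Cd: Σm = 48(1.00728) + 66(1.00866) = 114.92100 u; Δm = 1.04397 u; E_B = 972.45 MeV; E_B/A = 8.530 MeV
¹¹⁴Cd has the higher binding energy per nucleon, so it is the more tightly bound nucleus.

¹¹⁴Cd; 8.53 MeV/nucleon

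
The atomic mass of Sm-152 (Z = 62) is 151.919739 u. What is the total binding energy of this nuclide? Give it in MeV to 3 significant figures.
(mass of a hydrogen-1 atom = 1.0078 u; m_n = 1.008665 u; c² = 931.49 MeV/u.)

The nucleus contains 62 protons and 152 − 62 = 90 neutrons.
Total constituent mass: 62 × 1.0078 + 90 × 1.008665 = 153.263450 u
The mass defect is 153.263450 − 151.919739 = 1.343711 u.
E_B = 1.343711 × 931.49 = 1251.65 MeV

1250 MeV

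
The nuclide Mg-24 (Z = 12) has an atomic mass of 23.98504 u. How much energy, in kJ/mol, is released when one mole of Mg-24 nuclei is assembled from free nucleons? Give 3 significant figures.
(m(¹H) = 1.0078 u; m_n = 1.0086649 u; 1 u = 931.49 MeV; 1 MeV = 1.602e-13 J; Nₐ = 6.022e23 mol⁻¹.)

Mass of separated nucleons = 12(1.0078) + 12(1.0086649) = 12.0936 + 12.1039788 = 24.1975788 u
The mass defect is 24.1975788 − 23.98504 = 0.2125388 u.
E_B = 0.2125388 × 931.49 = 197.978 MeV
Per nucleus in joules: 197.978 MeV × 1.602e-13 J/MeV = 3.1716e-11 J
Per mole: 3.1716e-11 J × 6.022e23 mol⁻¹ = 1.9099e+13 J/mol

1.91e+10 kJ/mol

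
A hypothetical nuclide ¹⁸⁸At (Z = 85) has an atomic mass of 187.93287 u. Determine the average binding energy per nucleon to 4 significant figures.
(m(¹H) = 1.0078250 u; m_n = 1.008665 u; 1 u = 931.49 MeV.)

Z = 85, so N = A − Z = 188 − 85 = 103.
Σm = 85·m(¹H) + 103·m_n = 85.6651250 + 103.892495 = 189.5576200 u
The mass defect is 189.5576200 − 187.93287 = 1.6247500 u.
E_B = 1.6247500 × 931.49 = 1513.44 MeV
Per nucleon: 1513.44 / 188 = 8.050 MeV

8.050 MeV/nucleon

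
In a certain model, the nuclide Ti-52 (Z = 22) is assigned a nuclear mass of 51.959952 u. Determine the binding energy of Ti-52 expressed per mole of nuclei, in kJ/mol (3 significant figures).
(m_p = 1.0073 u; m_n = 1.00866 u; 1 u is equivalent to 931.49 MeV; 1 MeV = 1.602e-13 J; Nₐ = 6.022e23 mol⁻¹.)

Σm = 22·m_p + 30·m_n = 22.1606 + 30.25980 = 52.42040 u
Mass defect Δm = 52.42040 − 51.959952 = 0.460448 u
Converting to energy: 0.460448 u × 931.49 MeV/u = 428.903 MeV
Per nucleus in joules: 428.903 MeV × 1.602e-13 J/MeV = 6.8710e-11 J
Per mole: 6.8710e-11 J × 6.022e23 mol⁻¹ = 4.1377e+13 J/mol

4.14e+10 kJ/mol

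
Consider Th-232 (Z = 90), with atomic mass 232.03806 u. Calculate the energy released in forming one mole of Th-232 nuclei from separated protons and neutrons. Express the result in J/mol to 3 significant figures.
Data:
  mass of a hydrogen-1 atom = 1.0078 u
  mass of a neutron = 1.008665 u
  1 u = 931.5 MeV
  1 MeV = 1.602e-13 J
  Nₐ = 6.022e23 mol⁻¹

Total constituent mass: 90 × 1.0078 + 142 × 1.008665 = 233.932430 u
The mass defect is 233.932430 − 232.03806 = 1.894370 u.
Converting to energy: 1.894370 u × 931.5 MeV/u = 1764.61 MeV
Per nucleus in joules: 1764.61 MeV × 1.602e-13 J/MeV = 2.8269e-10 J
Per mole: 2.8269e-10 J × 6.022e23 mol⁻¹ = 1.7024e+14 J/mol

1.70e+14 J/mol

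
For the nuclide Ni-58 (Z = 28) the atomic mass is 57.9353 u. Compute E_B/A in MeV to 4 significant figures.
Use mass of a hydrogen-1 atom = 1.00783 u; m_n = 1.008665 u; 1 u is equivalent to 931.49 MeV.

Z = 28, so N = A − Z = 58 − 28 = 30.
Mass of separated nucleons = 28(1.00783) + 30(1.008665) = 28.21924 + 30.259950 = 58.479190 u
Δm = 58.479190 − 57.9353 = 0.543890 u
E_B = 0.543890 × 931.49 = 506.628 MeV
BE/A = 506.628 MeV / 58 = 8.735 MeV/nucleon

8.735 MeV/nucleon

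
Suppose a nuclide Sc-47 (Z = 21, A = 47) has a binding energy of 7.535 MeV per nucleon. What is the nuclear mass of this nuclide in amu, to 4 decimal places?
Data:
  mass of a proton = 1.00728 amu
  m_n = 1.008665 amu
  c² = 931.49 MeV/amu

Total binding energy = 47 × 7.535 = 354.145 MeV
Mass defect = 354.145 MeV / (931.49 MeV/amu) = 0.380192 amu
Constituent mass = 21(1.00728) + 26(1.008665) = 47.378170 amu
Nuclear mass = 47.378170 − 0.380192 = 46.997978 amu ≈ 46.9980 amu (to 4 decimal places)

46.9980 amu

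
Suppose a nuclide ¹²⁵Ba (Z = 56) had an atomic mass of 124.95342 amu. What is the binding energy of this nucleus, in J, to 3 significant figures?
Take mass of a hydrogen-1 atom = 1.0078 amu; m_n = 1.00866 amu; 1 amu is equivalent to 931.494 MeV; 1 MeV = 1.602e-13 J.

1.61e-10 J

With 56 protons and 69 neutrons (A = 125):
Σm = 56·m(¹H) + 69·m_n = 56.4368 + 69.59754 = 126.03434 amu
Δm = 126.03434 − 124.95342 = 1.08092 amu
Converting to energy: 1.08092 amu × 931.494 MeV/amu = 1006.87 MeV
In joules: 1006.87 MeV × 1.602e-13 J/MeV = 1.6130e-10 J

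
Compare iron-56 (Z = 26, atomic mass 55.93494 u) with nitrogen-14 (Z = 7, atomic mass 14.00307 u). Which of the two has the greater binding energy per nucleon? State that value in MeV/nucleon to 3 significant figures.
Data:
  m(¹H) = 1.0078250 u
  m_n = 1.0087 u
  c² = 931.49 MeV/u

iron-56: Σm = 26(1.0078250) + 30(1.0087) = 56.4644500 u; Δm = 0.5295100 u; E_B = 493.23 MeV; E_B/A = 8.808 MeV
nitrogen-14: Σm = 7(1.0078250) + 7(1.0087) = 14.1156750 u; Δm = 0.1126050 u; E_B = 104.89 MeV; E_B/A = 7.492 MeV
iron-56 has the higher binding energy per nucleon, so it is the more tightly bound nucleus.

iron-56; 8.81 MeV/nucleon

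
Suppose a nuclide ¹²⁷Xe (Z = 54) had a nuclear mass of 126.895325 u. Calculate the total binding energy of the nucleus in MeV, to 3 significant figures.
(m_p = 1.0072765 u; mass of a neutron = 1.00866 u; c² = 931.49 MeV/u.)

1050 MeV

Z = 54, so N = A − Z = 127 − 54 = 73.
Σm = 54·m_p + 73·m_n = 54.3929310 + 73.63218 = 128.0251110 u
Δm = 128.0251110 − 126.895325 = 1.1297860 u
E_B = 1.1297860 × 931.49 = 1052.38 MeV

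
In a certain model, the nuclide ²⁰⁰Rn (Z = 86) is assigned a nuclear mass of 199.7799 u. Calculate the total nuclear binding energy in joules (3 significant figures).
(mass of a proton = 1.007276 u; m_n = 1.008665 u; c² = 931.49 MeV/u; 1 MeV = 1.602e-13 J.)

2.74e-10 J

The nucleus contains 86 protons and 200 − 86 = 114 neutrons.
Total constituent mass: 86 × 1.007276 + 114 × 1.008665 = 201.613546 u
Mass defect Δm = 201.613546 − 199.7799 = 1.833646 u
Binding energy = Δm·c² = 1.833646 × 931.49 MeV/u = 1708.02 MeV
In joules: 1708.02 MeV × 1.602e-13 J/MeV = 2.7362e-10 J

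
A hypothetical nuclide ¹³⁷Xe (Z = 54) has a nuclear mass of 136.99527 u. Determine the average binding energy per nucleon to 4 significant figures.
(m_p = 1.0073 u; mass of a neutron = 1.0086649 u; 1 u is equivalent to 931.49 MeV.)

7.602 MeV/nucleon

Z = 54, so N = A − Z = 137 − 54 = 83.
Σm = 54·m_p + 83·m_n = 54.3942 + 83.7191867 = 138.1133867 u
Δm = 138.1133867 − 136.99527 = 1.1181167 u
Converting to energy: 1.1181167 u × 931.49 MeV/u = 1041.51 MeV
Per nucleon: 1041.51 / 137 = 7.602 MeV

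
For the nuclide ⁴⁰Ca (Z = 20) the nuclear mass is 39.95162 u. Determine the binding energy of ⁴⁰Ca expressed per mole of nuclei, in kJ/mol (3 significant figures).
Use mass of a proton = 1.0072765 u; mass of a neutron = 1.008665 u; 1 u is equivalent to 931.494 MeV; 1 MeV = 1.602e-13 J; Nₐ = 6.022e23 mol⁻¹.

3.30e+10 kJ/mol

With 20 protons and 20 neutrons (A = 40):
Σm = 20·m_p + 20·m_n = 20.1455300 + 20.173300 = 40.3188300 u
Δm = 40.3188300 − 39.95162 = 0.3672100 u
Converting to energy: 0.3672100 u × 931.494 MeV/u = 342.054 MeV
Per nucleus in joules: 342.054 MeV × 1.602e-13 J/MeV = 5.4797e-11 J
Per mole: 5.4797e-11 J × 6.022e23 mol⁻¹ = 3.2999e+13 J/mol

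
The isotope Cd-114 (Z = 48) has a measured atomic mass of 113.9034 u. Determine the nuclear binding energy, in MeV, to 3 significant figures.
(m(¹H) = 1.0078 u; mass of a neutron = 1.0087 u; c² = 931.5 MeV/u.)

974 MeV

Mass of separated nucleons = 48(1.0078) + 66(1.0087) = 48.3744 + 66.5742 = 114.9486 u
Mass defect Δm = 114.9486 − 113.9034 = 1.0452 u
E_B = 1.0452 × 931.5 = 973.604 MeV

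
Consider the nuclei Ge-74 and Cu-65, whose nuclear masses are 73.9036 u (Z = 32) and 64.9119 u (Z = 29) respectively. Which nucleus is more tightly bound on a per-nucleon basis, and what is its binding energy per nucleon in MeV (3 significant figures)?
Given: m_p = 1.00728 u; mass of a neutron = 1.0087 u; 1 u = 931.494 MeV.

Cu-65; 8.78 MeV/nucleon

Ge-74: Σm = 32(1.00728) + 42(1.0087) = 74.59836 u; Δm = 0.69476 u; E_B = 647.16 MeV; E_B/A = 8.745 MeV
Cu-65: Σm = 29(1.00728) + 36(1.0087) = 65.52432 u; Δm = 0.61242 u; E_B = 570.47 MeV; E_B/A = 8.776 MeV
Cu-65 has the higher binding energy per nucleon, so it is the more tightly bound nucleus.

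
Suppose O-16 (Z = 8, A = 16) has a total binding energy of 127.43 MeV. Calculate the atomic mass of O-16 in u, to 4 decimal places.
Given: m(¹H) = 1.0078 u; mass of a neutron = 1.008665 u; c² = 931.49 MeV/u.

15.9949 u

Mass defect = 127.43 MeV / (931.49 MeV/u) = 0.136802 u
Constituent mass = 8(1.0078) + 8(1.008665) = 16.131720 u
Atomic mass = 16.131720 − 0.136802 = 15.994918 u ≈ 15.9949 u (to 4 decimal places)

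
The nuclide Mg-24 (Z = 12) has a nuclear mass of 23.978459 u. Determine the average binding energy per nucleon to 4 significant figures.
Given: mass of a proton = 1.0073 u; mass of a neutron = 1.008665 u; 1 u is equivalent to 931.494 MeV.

8.272 MeV/nucleon

With 12 protons and 12 neutrons (A = 24):
Mass of separated nucleons = 12(1.0073) + 12(1.008665) = 12.0876 + 12.103980 = 24.191580 u
Mass defect Δm = 24.191580 − 23.978459 = 0.213121 u
E_B = 0.213121 × 931.494 = 198.521 MeV
Dividing by A = 24 gives 8.272 MeV per nucleon.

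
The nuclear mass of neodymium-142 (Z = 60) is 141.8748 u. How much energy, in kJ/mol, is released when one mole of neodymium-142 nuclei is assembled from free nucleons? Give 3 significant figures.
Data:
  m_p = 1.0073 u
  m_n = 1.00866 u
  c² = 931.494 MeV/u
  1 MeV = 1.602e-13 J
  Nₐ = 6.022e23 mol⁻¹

Σm = 60·m_p + 82·m_n = 60.4380 + 82.71012 = 143.14812 u
Mass defect Δm = 143.14812 − 141.8748 = 1.27332 u
Converting to energy: 1.27332 u × 931.494 MeV/u = 1186.09 MeV
Per nucleus in joules: 1186.09 MeV × 1.602e-13 J/MeV = 1.9001e-10 J
Per mole: 1.9001e-10 J × 6.022e23 mol⁻¹ = 1.1442e+14 J/mol

1.14e+11 kJ/mol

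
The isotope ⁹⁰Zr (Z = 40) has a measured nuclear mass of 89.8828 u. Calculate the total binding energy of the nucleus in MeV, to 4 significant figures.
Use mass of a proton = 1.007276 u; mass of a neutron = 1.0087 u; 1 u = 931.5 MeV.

785.5 MeV

Total constituent mass: 40 × 1.007276 + 50 × 1.0087 = 90.726040 u
Mass defect Δm = 90.726040 − 89.8828 = 0.843240 u
Binding energy = Δm·c² = 0.843240 × 931.5 MeV/u = 785.478 MeV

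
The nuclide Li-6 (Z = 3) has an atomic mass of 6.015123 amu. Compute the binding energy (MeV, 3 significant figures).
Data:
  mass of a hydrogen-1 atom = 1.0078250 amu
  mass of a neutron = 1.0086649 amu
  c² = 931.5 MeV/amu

32.0 MeV

The nucleus contains 3 protons and 6 − 3 = 3 neutrons.
Σm = 3·m(¹H) + 3·m_n = 3.0234750 + 3.0259947 = 6.0494697 amu
Mass defect Δm = 6.0494697 − 6.015123 = 0.0343467 amu
Binding energy = Δm·c² = 0.0343467 × 931.5 MeV/amu = 31.9940 MeV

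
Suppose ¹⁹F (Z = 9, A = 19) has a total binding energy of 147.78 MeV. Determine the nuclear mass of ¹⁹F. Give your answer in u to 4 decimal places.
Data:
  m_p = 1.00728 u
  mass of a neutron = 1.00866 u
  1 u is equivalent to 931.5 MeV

Mass defect = 147.78 MeV / (931.5 MeV/u) = 0.158647 u
Constituent mass = 9(1.00728) + 10(1.00866) = 19.15212 u
Nuclear mass = 19.15212 − 0.158647 = 18.993473 u ≈ 18.9935 u (to 4 decimal places)

18.9935 u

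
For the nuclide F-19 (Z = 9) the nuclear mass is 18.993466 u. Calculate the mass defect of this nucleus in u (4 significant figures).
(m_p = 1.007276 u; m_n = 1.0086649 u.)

0.1587 u

The nucleus contains 9 protons and 19 − 9 = 10 neutrons.
Total constituent mass: 9 × 1.007276 + 10 × 1.0086649 = 19.1521330 u
The mass defect is 19.1521330 − 18.993466 = 0.1586670 u.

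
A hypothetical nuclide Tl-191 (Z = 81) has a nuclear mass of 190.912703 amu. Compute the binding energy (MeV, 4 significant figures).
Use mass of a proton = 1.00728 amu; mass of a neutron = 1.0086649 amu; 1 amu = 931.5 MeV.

1518 MeV

Mass of separated nucleons = 81(1.00728) + 110(1.0086649) = 81.58968 + 110.9531390 = 192.5428190 amu
Mass defect Δm = 192.5428190 − 190.912703 = 1.6301160 amu
Converting to energy: 1.6301160 amu × 931.5 MeV/amu = 1518.45 MeV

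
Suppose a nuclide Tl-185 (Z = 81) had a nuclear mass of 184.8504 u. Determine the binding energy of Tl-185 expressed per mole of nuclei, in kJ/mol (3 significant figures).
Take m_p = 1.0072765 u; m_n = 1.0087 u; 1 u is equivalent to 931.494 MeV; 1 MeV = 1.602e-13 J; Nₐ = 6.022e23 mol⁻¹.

1.48e+11 kJ/mol

Mass of separated nucleons = 81(1.0072765) + 104(1.0087) = 81.5893965 + 104.9048 = 186.4941965 u
The mass defect is 186.4941965 − 184.8504 = 1.6437965 u.
Converting to energy: 1.6437965 u × 931.494 MeV/u = 1531.19 MeV
Per nucleus in joules: 1531.19 MeV × 1.602e-13 J/MeV = 2.4530e-10 J
Per mole: 2.4530e-10 J × 6.022e23 mol⁻¹ = 1.4772e+14 J/mol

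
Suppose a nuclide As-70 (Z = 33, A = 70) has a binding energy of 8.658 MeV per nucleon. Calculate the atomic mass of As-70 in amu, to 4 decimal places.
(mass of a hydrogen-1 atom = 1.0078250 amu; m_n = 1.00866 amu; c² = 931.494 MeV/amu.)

69.9280 amu

Total binding energy = 70 × 8.658 = 606.060 MeV
Mass defect = 606.060 MeV / (931.494 MeV/amu) = 0.650632 amu
Constituent mass = 33(1.0078250) + 37(1.00866) = 70.5786450 amu
Atomic mass = 70.5786450 − 0.650632 = 69.9280130 amu ≈ 69.9280 amu (to 4 decimal places)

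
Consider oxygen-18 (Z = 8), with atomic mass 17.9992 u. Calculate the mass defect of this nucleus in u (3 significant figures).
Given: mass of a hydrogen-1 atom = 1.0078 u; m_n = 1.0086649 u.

0.150 u

The nucleus contains 8 protons and 18 − 8 = 10 neutrons.
Mass of separated nucleons = 8(1.0078) + 10(1.0086649) = 8.0624 + 10.0866490 = 18.1490490 u
The mass defect is 18.1490490 − 17.9992 = 0.1498490 u.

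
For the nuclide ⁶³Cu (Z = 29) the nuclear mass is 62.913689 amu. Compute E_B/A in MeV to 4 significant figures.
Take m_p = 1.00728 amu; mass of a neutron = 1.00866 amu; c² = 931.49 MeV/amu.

Z = 29, so N = A − Z = 63 − 29 = 34.
Total constituent mass: 29 × 1.00728 + 34 × 1.00866 = 63.50556 amu
Δm = 63.50556 − 62.913689 = 0.591871 amu
Binding energy = Δm·c² = 0.591871 × 931.49 MeV/amu = 551.322 MeV
BE/A = 551.322 MeV / 63 = 8.751 MeV/nucleon

8.751 MeV/nucleon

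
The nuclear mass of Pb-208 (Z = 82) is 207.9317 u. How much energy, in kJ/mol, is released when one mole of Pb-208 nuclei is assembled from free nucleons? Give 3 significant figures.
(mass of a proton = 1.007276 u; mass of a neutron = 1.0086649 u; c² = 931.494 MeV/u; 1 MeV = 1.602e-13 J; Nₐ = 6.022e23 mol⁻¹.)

Mass of separated nucleons = 82(1.007276) + 126(1.0086649) = 82.596632 + 127.0917774 = 209.6884094 u
Δm = 209.6884094 − 207.9317 = 1.7567094 u
E_B = 1.7567094 × 931.494 = 1636.36 MeV
Per nucleus in joules: 1636.36 MeV × 1.602e-13 J/MeV = 2.6214e-10 J
Per mole: 2.6214e-10 J × 6.022e23 mol⁻¹ = 1.5786e+14 J/mol

1.58e+11 kJ/mol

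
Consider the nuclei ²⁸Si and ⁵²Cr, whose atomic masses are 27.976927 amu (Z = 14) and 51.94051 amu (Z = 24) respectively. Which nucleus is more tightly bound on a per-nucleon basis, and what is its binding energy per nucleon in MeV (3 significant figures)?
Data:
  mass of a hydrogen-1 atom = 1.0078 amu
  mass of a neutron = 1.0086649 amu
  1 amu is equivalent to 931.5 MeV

²⁸Si: Σm = 14(1.0078) + 14(1.0086649) = 28.2305086 amu; Δm = 0.2535816 amu; E_B = 236.21 MeV; E_B/A = 8.436 MeV
⁵²Cr: Σm = 24(1.0078) + 28(1.0086649) = 52.4298172 amu; Δm = 0.4893072 amu; E_B = 455.79 MeV; E_B/A = 8.765 MeV
⁵²Cr has the higher binding energy per nucleon, so it is the more tightly bound nucleus.

⁵²Cr; 8.77 MeV/nucleon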